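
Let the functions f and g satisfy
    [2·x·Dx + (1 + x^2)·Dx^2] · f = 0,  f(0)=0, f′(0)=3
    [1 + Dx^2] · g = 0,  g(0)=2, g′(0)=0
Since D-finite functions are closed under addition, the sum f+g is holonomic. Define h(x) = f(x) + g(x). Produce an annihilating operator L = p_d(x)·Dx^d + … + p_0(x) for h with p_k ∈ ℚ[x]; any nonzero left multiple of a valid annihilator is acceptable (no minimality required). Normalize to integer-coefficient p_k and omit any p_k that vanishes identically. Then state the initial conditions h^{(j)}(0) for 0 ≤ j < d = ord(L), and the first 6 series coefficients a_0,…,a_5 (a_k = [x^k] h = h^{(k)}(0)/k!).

f: a_k = 0, 3, 0, -1, 0, 3/5, …
g: a_k = 2, 0, -1, 0, 1/12, 0, …
L₀ := lclm(L_f,L_g); ord L₀ ≤ 2+2.
L = (-22·x + 28·x^3 + 2·x^5)·Dx + (-1 + 7·x^2 + 9·x^4 + x^6)·Dx^2 + (-22·x + 28·x^3 + 2·x^5)·Dx^3 + (-1 + 7·x^2 + 9·x^4 + x^6)·Dx^4  (order 4).
h: a_k = 2, 3, -1, -1, 1/12, 3/5, …
ICs: h(0) = 2, h′(0) = 3, h′′(0) = -2, h′′′(0) = -6.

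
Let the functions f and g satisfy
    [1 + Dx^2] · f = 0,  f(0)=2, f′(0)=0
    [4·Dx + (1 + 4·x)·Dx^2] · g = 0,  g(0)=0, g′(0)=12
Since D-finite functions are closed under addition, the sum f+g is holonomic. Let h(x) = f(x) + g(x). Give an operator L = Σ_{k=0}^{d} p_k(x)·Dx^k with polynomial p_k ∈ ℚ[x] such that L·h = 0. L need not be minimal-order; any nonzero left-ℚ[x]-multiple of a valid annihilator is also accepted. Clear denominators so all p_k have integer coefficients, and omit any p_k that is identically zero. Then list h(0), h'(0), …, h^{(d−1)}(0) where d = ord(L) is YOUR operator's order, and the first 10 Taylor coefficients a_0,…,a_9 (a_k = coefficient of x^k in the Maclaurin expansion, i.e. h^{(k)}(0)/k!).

L = (388 + 32·x + 64·x^2)·Dx + (33 + 140·x + 48·x^2 + 64·x^3)·Dx^2 + (388 + 32·x + 64·x^2)·Dx^3 + (33 + 140·x + 48·x^2 + 64·x^3)·Dx^4  (order 4).
h: a_k = 2, 12, -25, 64, -2303/12, 3072/5, -737281/360, 49152/7, -495452159/20160, 262144/3, …
ICs: h(0) = 2, h′(0) = 12, h′′(0) = -50, h′′′(0) = 384.

f: a_k = 2, 0, -1, 0, 1/12, 0, -1/360, 0, 1/20160, 0, …
g: a_k = 0, 12, -24, 64, -192, 3072/5, -2048, 49152/7, -24576, 262144/3, …
f+g: L₀ = lclm(L_f,L_g), ord ≤ 2+2.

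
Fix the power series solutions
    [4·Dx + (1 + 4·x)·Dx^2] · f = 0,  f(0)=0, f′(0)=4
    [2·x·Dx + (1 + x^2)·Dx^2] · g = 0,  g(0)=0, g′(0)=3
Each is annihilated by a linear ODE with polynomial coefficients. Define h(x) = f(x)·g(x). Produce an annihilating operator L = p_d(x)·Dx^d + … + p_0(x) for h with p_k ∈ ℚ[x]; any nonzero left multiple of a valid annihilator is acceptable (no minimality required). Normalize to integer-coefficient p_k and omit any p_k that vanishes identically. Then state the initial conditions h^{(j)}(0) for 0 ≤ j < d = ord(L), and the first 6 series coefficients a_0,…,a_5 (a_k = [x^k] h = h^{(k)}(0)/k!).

L = (144 + 896·x + 560·x^2 + 2304·x^3 + 1920·x^4 + 3328·x^5 + 256·x^7)·Dx + (132 + 304·x + 2252·x^2 + 4144·x^3 + 8896·x^4 + 5952·x^5 + 8960·x^6 + 192·x^7 + 896·x^8)·Dx^2 + (72 + 376·x + 912·x^2 + 2808·x^3 + 3720·x^4 + 6288·x^5 + 3072·x^6 + 4368·x^7 + 192·x^8 + 512·x^9)·Dx^3 + (5 + 48·x + 178·x^2 + 416·x^3 + 729·x^4 + 720·x^5 + 1008·x^6 + 384·x^7 + 516·x^8 + 32·x^9 + 64·x^10)·Dx^4  (order 4).
h: a_k = 0, 0, 12, -24, 60, -184, …
ICs: h(0) = 0, h′(0) = 0, h′′(0) = 24, h′′′(0) = -144.

f: a_k = 0, 4, -8, 64/3, -64, 1024/5, …
g: a_k = 0, 3, 0, -1, 0, 3/5, …
Product ⇒ symmetric product L₀, ord ≤ 4.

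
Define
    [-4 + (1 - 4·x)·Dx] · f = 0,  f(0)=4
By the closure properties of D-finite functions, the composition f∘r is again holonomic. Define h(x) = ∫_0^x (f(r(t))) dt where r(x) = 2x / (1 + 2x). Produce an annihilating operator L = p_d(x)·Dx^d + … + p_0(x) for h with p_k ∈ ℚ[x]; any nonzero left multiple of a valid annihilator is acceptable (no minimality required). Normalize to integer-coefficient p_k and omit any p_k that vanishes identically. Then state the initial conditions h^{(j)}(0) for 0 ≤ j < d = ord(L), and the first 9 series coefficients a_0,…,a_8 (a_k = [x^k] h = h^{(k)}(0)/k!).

f: a_k = 4, 16, 64, 256, 1024, 4096, 16384, 65536, 262144, …
h₀=f(r): pull back L_f along r ⇒ L₀.
∫: right-multiply L₀ by Dx.
L = 8·Dx + (-1 + 4·x + 12·x^2)·Dx^2  (order 2).
h: a_k = 0, 4, 16, 64, 288, 6912/5, 6912, 248832/7, 186624, …
ICs: h(0) = 0, h′(0) = 4.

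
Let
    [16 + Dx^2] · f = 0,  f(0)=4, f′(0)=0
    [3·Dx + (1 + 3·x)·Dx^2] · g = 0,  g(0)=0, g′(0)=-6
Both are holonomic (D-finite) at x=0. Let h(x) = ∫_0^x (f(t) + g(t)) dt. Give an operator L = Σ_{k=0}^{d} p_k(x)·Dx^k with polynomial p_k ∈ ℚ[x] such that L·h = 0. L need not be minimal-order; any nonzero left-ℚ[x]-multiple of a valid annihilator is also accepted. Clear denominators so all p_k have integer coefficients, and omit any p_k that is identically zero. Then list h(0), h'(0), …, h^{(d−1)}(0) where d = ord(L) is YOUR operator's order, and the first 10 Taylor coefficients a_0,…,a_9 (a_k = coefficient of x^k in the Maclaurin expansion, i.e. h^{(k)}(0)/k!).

f: a_k = 4, 0, -32, 0, 128/3, 0, -1024/45, 0, 2048/315, 0, …
g: a_k = 0, -6, 9, -18, 81/2, -486/5, 243, -4374/7, 6561/4, -4374, …
f+g: L₀ = lclm(L_f,L_g), ord ≤ 2+2.
Integrate: L := L₀·Dx.
L = (1680 + 2304·x + 3456·x^2)·Dx^2 + (272 + 1584·x + 3456·x^2 + 3456·x^3)·Dx^3 + (105 + 144·x + 216·x^2)·Dx^4 + (17 + 99·x + 216·x^2 + 216·x^3)·Dx^5  (order 5).
h: a_k = 0, 4, -3, -23/3, -9/2, 499/30, -81/5, 9911/315, -2187/28, 2074907/11340, …
ICs: h(0) = 0, h′(0) = 4, h′′(0) = -6, h′′′(0) = -46, h′′′′(0) = -108.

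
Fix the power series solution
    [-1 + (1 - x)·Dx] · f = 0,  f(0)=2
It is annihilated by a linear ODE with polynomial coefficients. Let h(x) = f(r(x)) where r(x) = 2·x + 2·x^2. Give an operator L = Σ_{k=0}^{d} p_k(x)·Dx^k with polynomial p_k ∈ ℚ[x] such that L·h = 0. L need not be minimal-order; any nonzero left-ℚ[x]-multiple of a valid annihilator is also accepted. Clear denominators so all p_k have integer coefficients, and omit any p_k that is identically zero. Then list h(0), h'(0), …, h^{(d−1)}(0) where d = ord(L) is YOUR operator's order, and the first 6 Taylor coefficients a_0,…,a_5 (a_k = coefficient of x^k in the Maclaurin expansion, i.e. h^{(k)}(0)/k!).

L = (2 + 4·x) + (-1 + 2·x + 2·x^2)·Dx  (order 1).
h: a_k = 2, 4, 12, 32, 88, 240, …
ICs: h(0) = 2.

f: a_k = 2, 2, 2, 2, 2, 2, …
Change of var in L_f (x↦r) gives L₀.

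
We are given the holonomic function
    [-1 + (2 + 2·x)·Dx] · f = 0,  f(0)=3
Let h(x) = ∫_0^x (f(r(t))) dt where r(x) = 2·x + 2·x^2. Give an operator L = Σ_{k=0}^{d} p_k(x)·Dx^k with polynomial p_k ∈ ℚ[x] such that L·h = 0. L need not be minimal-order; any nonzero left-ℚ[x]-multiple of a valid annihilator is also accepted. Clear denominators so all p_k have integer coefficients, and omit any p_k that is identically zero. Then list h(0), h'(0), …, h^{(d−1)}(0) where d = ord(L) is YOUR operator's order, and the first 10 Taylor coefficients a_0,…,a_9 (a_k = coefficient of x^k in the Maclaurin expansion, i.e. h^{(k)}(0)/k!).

L = (-1 - 2·x)·Dx + (1 + 2·x + 2·x^2)·Dx^2  (order 2).
h: a_k = 0, 3, 3/2, 1/2, -3/8, 9/40, -1/16, -9/112, 21/128, -61/384, …
ICs: h(0) = 0, h′(0) = 3.

f: a_k = 3, 3/2, -3/8, 3/16, -15/128, 21/256, -63/1024, 99/2048, -1287/32768, 2145/65536, …
h₀=f(r): pull back L_f along r ⇒ L₀.
Integrate: L := L₀·Dx.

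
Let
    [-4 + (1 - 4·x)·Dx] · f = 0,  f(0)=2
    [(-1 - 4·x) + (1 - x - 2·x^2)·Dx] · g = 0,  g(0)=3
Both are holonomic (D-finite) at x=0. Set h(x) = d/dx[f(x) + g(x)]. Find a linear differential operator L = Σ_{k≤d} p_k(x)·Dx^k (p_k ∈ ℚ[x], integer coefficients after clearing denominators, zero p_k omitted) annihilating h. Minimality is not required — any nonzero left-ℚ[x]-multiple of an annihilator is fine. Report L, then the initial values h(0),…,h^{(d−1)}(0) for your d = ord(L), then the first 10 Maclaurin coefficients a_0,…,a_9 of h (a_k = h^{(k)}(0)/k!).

f: a_k = 2, 8, 32, 128, 512, 2048, 8192, 32768, 131072, 524288, …
g: a_k = 3, 3, 9, 15, 33, 63, 129, 255, 513, 1023, …
Weyl lclm of L_f,L_g ⇒ L₀ (ord ≤ 2).
Derive L from L₀ (diff closure).
L = (168 + 192·x + 1728·x^2 - 768·x^3 + 768·x^4) + (-33 - 144·x + 264·x^2 + 1056·x^3 - 576·x^4 + 768·x^5)·Dx + (1 + 13·x - 100·x^2 + 120·x^3 + 40·x^4 - 64·x^5 + 128·x^6)·Dx^2  (order 2).
h: a_k = 11, 82, 429, 2180, 10555, 49926, 231161, 1052680, 4727799, 20992010, …
ICs: h(0) = 11, h′(0) = 82.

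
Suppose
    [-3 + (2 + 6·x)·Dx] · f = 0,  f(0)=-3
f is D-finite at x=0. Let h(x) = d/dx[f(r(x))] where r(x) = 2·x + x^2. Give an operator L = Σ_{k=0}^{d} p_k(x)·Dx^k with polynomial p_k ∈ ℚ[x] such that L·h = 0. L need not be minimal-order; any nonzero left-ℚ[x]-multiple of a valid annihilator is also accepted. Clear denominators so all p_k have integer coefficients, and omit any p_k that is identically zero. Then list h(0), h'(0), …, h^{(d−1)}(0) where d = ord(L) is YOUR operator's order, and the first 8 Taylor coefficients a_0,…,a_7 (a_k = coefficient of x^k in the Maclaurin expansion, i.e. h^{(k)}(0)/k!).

f: a_k = -3, -9/2, 27/8, -81/16, 1215/128, -5103/256, 45927/1024, -216513/2048, …
h₀=f(r): pull back L_f along r ⇒ L₀.
Derive L from L₀ (diff closure).
L = -2 + (-1 - 7·x - 9·x^2 - 3·x^3)·Dx  (order 1).
h: a_k = -9, 18, -81, 378, -3645/2, 8991, -90153/2, 228663, …
ICs: h(0) = -9.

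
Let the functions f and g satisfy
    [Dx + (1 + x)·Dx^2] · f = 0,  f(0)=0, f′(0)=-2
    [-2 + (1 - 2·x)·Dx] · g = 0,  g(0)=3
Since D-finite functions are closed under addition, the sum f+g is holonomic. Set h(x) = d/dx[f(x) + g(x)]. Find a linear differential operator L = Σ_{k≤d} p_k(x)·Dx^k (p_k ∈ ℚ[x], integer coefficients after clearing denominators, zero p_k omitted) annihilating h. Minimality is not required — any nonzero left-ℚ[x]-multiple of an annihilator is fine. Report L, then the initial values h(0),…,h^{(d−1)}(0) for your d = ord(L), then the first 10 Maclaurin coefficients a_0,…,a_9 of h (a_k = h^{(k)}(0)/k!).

L = (-32 - 8·x) + (-22 - 56·x - 16·x^2)·Dx + (5 - 3·x - 12·x^2 - 4·x^3)·Dx^2  (order 2).
h: a_k = 4, 26, 70, 194, 478, 1154, 2686, 6146, 13822, 30722, …
ICs: h(0) = 4, h′(0) = 26.

f: a_k = 0, -2, 1, -2/3, 1/2, -2/5, 1/3, -2/7, 1/4, -2/9, …
g: a_k = 3, 6, 12, 24, 48, 96, 192, 384, 768, 1536, …
h₀=f+g: left-lcm gives L₀, ord ≤ 3.
h₀' ⇒ L via d/dx closure of L₀.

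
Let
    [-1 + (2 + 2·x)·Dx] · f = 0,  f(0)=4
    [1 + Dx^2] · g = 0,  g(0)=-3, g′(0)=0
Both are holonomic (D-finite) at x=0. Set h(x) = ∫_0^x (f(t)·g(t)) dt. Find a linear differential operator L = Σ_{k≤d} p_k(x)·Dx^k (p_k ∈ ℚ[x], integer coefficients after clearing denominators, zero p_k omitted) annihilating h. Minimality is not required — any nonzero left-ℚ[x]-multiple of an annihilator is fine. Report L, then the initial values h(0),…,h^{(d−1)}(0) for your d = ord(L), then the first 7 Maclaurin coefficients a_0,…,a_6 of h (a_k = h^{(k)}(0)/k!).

L = (7 + 8·x + 4·x^2)·Dx + (-4 - 4·x)·Dx^2 + (4 + 8·x + 4·x^2)·Dx^3  (order 3).
h: a_k = 0, -12, -3, 5/2, 9/16, -5/32, -13/384, …
ICs: h(0) = 0, h′(0) = -12, h′′(0) = -6.

f: a_k = 4, 2, -1/2, 1/4, -5/32, 7/64, -21/256, …
g: a_k = -3, 0, 3/2, 0, -1/8, 0, 1/240, …
L₀ := L_f ⊗_s L_g (sym. prod.), ord ≤ 2.
∫: right-multiply L₀ by Dx.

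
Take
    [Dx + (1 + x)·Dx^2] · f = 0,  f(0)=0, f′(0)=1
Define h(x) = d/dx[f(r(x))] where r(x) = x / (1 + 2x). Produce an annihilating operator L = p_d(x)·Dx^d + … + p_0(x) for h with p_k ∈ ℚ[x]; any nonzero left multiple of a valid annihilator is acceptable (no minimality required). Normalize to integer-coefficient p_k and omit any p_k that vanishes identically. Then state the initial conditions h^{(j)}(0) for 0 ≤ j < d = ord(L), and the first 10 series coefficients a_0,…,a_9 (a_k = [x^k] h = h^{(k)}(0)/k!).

f: a_k = 0, 1, -1/2, 1/3, -1/4, 1/5, -1/6, 1/7, -1/8, 1/9, …
f∘r: x↦r, Dx↦Dx/r' in L_f ⇒ L₀.
h₀' ⇒ L via d/dx closure of L₀.
L = (5 + 12·x) + (1 + 5·x + 6·x^2)·Dx  (order 1).
h: a_k = 1, -5, 19, -65, 211, -665, 2059, -6305, 19171, -58025, …
ICs: h(0) = 1.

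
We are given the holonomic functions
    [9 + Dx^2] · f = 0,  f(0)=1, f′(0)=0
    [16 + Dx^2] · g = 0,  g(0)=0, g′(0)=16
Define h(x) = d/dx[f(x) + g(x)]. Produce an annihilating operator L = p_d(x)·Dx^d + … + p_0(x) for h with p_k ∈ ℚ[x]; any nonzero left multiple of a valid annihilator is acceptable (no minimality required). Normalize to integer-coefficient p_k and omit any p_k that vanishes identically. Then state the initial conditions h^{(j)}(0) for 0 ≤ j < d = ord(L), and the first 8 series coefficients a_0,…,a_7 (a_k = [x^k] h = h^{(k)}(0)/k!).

f: a_k = 1, 0, -9/2, 0, 27/8, 0, -81/80, 0, …
g: a_k = 0, 16, 0, -128/3, 0, 512/15, 0, -4096/315, …
Weyl lclm of L_f,L_g ⇒ L₀ (ord ≤ 4).
h₀' ⇒ L via d/dx closure of L₀.
L = 144 + 25·Dx^2 + Dx^4  (order 4).
h: a_k = 16, -9, -128, 27/2, 512/3, -243/40, -4096/45, 729/560, …
ICs: h(0) = 16, h′(0) = -9, h′′(0) = -256, h′′′(0) = 81.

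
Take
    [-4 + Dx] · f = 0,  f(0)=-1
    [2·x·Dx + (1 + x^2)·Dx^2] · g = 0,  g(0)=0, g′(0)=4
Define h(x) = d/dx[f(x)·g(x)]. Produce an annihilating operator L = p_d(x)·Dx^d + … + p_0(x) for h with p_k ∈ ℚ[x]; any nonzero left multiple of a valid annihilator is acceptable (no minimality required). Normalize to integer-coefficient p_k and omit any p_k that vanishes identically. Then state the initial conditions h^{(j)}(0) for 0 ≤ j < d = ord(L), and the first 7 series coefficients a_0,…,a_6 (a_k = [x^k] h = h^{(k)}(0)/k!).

L = (28 - 32·x + 76·x^2 - 32·x^3 + 32·x^4) + (-15 + 12·x - 35·x^2 + 12·x^3 - 16·x^4)·Dx + (2 - x + 4·x^2 - x^3 + 2·x^4)·Dx^2  (order 2).
h: a_k = -4, -32, -92, -448/3, -164, -416/3, -1508/15, …
ICs: h(0) = -4, h′(0) = -32.

f: a_k = -1, -4, -8, -32/3, -32/3, -128/15, -256/45, …
g: a_k = 0, 4, 0, -4/3, 0, 4/5, 0, …
Product ⇒ symmetric product L₀, ord ≤ 2.
Derive L from L₀ (diff closure).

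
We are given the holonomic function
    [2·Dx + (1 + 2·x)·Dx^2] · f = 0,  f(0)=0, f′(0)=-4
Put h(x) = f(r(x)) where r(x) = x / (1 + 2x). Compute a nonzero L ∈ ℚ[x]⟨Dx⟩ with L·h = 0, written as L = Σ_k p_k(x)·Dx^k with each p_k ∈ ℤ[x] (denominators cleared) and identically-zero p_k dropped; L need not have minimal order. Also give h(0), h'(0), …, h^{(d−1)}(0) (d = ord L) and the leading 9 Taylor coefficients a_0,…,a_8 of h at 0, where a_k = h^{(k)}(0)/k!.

L = (6 + 16·x)·Dx + (1 + 6·x + 8·x^2)·Dx^2  (order 2).
h: a_k = 0, -4, 12, -112/3, 120, -1984/5, 1344, -32512/7, 16320, …
ICs: h(0) = 0, h′(0) = -4.

f: a_k = 0, -4, 4, -16/3, 8, -64/5, 64/3, -256/7, 64, …
f∘r: x↦r, Dx↦Dx/r' in L_f ⇒ L₀.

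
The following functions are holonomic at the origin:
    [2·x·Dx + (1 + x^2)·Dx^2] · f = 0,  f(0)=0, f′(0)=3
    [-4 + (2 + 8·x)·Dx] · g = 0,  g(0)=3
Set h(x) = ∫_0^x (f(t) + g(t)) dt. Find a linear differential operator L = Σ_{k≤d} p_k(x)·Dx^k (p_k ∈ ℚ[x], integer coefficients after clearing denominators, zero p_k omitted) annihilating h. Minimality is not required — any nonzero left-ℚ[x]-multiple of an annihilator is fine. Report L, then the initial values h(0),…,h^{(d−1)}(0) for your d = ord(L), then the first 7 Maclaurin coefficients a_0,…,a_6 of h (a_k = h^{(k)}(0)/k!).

L = (-4 - 40·x + 12·x^2 + 24·x^3)·Dx^2 + (-14 - 16·x - 50·x^2 + 48·x^3 + 84·x^4)·Dx^3 + (-2 - 6·x + 12·x^2 + 18·x^3 + 14·x^4 + 24·x^5)·Dx^4  (order 4).
h: a_k = 0, 3, 9/2, -2, 11/4, -6, 141/10, …
ICs: h(0) = 0, h′(0) = 3, h′′(0) = 9, h′′′(0) = -12.

f: a_k = 0, 3, 0, -1, 0, 3/5, 0, …
g: a_k = 3, 6, -6, 12, -30, 84, -252, …
Sum ⇒ L₀ = lclm(L_f,L_g) in ℚ(x)⟨Dx⟩.
∫: right-multiply L₀ by Dx.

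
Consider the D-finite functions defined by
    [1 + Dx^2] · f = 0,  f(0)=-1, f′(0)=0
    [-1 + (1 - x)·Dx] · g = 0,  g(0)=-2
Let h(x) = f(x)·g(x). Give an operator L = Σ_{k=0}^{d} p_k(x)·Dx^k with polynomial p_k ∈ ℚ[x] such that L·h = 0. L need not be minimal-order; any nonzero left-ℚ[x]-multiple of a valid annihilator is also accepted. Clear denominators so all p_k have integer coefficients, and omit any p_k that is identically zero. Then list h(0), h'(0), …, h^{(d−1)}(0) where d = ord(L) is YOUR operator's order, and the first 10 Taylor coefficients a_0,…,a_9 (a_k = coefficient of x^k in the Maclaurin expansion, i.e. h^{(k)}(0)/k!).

f: a_k = -1, 0, 1/2, 0, -1/24, 0, 1/720, 0, -1/40320, 0, …
g: a_k = -2, -2, -2, -2, -2, -2, -2, -2, -2, -2, …
L₀ := L_f ⊗_s L_g (sym. prod.), ord ≤ 2.
L = (-1 + x) + 2·Dx + (-1 + x)·Dx^2  (order 2).
h: a_k = 2, 2, 1, 1, 13/12, 13/12, 389/360, 389/360, 4357/4032, 4357/4032, …
ICs: h(0) = 2, h′(0) = 2.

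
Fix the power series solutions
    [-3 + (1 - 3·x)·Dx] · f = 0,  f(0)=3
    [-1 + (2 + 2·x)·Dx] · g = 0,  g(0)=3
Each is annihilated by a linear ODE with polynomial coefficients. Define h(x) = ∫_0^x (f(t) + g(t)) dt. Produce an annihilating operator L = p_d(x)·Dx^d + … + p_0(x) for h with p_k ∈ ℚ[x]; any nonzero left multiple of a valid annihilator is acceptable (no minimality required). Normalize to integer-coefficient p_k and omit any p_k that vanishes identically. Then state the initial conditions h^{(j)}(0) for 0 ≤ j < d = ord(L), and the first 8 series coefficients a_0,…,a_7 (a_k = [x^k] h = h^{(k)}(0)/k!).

L = (-39 - 27·x)·Dx + (73 + 138·x + 81·x^2)·Dx^2 + (-10 + 2·x + 66·x^2 + 54·x^3)·Dx^3  (order 3).
h: a_k = 0, 6, 21/4, 71/8, 1299/64, 31089/640, 62215/512, 2239425/7168, …
ICs: h(0) = 0, h′(0) = 6, h′′(0) = 21/2.

f: a_k = 3, 9, 27, 81, 243, 729, 2187, 6561, …
g: a_k = 3, 3/2, -3/8, 3/16, -15/128, 21/256, -63/1024, 99/2048, …
L₀ := lclm(L_f,L_g); ord L₀ ≤ 1+1.
h=∫₀ˣh₀: take L = L₀·Dx.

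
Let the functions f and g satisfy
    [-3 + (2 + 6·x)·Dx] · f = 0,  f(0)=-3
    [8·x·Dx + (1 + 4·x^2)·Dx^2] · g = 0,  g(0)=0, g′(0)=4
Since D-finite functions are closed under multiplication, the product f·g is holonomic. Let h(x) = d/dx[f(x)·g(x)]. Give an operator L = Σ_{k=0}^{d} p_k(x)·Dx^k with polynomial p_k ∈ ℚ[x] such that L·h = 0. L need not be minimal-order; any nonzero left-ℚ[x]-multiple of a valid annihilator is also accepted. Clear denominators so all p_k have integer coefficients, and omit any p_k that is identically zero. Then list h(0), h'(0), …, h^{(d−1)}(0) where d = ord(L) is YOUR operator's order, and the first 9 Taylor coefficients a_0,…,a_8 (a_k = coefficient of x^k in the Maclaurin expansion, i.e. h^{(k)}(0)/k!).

L = (15 + 1440·x + 1656·x^2 - 3456·x^3 - 1296·x^4) + (172 + 1188·x + 3552·x^2 + 1152·x^3 - 12096·x^4 - 5184·x^5)·Dx + (36 + 152·x + 36·x^2 - 256·x^3 - 864·x^4 - 3456·x^5 - 1728·x^6)·Dx^2  (order 2).
h: a_k = -12, -36, 177/2, 15, -2949/32, -105921/160, 2523957/1280, -3884931/2240, 231364569/57344, …
ICs: h(0) = -12, h′(0) = -36.

f: a_k = -3, -9/2, 27/8, -81/16, 1215/128, -5103/256, 45927/1024, -216513/2048, 8444007/32768, …
g: a_k = 0, 4, 0, -16/3, 0, 64/5, 0, -256/7, 0, …
h₀=f·g: eliminate ⇒ L₀, order ≤ 1·2.
Differentiate: ansatz ord ≤ ord L₀ ⇒ L.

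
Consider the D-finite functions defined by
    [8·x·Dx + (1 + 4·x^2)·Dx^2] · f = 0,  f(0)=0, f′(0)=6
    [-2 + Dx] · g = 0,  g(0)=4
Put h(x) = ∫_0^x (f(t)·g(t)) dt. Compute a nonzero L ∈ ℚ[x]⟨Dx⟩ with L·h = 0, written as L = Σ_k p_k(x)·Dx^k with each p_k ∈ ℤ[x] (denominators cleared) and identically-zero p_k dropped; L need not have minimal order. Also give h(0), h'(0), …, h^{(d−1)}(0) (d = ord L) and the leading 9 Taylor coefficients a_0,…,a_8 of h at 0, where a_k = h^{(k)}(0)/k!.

L = (4 - 16·x + 16·x^2)·Dx + (-4 + 8·x - 16·x^2)·Dx^2 + (1 + 4·x^2)·Dx^3  (order 3).
h: a_k = 0, 0, 12, 16, 4, -32/5, 24/5, 352/21, -372/35, …
ICs: h(0) = 0, h′(0) = 0, h′′(0) = 24.

f: a_k = 0, 6, 0, -8, 0, 96/5, 0, -384/7, 0, …
g: a_k = 4, 8, 8, 16/3, 8/3, 16/15, 16/45, 32/315, 8/315, …
Sym-product of L_f,L_g gives L₀ (≤ ord 2).
h=∫₀ˣh₀: take L = L₀·Dx.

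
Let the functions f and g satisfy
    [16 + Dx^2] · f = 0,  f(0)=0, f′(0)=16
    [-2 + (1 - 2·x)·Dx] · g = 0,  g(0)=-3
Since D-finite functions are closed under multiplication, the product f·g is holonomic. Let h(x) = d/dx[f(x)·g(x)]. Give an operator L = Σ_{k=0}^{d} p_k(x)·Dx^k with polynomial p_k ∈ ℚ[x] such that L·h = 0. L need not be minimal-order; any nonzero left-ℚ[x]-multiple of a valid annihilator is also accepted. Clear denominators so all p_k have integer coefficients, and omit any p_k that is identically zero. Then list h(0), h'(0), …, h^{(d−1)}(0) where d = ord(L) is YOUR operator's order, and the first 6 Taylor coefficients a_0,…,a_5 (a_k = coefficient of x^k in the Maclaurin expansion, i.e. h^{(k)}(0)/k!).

L = (8 - 64·x + 64·x^2) + (-4 + 8·x)·Dx + (1 - 4·x + 4·x^2)·Dx^2  (order 2).
h: a_k = -48, -192, -192, -512, -1792, -21504/5, …
ICs: h(0) = -48, h′(0) = -192.

f: a_k = 0, 16, 0, -128/3, 0, 512/15, …
g: a_k = -3, -6, -12, -24, -48, -96, …
Product ⇒ symmetric product L₀, ord ≤ 2.
h₀' ⇒ L via d/dx closure of L₀.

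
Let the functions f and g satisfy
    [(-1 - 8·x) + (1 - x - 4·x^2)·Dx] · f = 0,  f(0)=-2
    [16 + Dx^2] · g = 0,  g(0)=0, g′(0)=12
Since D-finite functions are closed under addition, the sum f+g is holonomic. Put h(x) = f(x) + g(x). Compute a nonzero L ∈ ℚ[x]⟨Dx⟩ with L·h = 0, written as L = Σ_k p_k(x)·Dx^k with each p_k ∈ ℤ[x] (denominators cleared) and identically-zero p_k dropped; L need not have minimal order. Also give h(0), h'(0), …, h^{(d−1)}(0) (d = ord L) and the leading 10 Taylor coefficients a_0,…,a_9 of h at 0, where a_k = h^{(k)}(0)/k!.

f: a_k = -2, -2, -10, -18, -58, -130, -362, -882, -2330, -5858, …
g: a_k = 0, 12, 0, -32, 0, 128/5, 0, -1024/105, 0, 2048/945, …
L₀ := lclm(L_f,L_g); ord L₀ ≤ 1+2.
L = (560 + 4608·x + 1664·x^2 + 6144·x^3 + 10240·x^4 + 16384·x^5) + (-208 + 272·x + 896·x^2 - 1408·x^3 - 1536·x^4 + 6144·x^5 + 8192·x^6)·Dx + (35 + 288·x + 104·x^2 + 384·x^3 + 640·x^4 + 1024·x^5)·Dx^2 + (-13 + 17·x + 56·x^2 - 88·x^3 - 96·x^4 + 384·x^5 + 512·x^6)·Dx^3  (order 3).
h: a_k = -2, 10, -10, -50, -58, -522/5, -362, -93634/105, -2330, -5533762/945, …
ICs: h(0) = -2, h′(0) = 10, h′′(0) = -20.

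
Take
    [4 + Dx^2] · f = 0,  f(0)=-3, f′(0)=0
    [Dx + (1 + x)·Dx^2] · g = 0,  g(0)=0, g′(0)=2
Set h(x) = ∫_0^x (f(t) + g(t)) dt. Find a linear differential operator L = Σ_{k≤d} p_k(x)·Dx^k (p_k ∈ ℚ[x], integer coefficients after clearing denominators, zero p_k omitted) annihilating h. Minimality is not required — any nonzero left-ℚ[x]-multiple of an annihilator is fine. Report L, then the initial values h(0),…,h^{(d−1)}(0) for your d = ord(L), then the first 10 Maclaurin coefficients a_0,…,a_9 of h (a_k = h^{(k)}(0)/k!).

L = (20 + 16·x + 8·x^2)·Dx^2 + (12 + 28·x + 24·x^2 + 8·x^3)·Dx^3 + (5 + 4·x + 2·x^2)·Dx^4 + (3 + 7·x + 6·x^2 + 2·x^3)·Dx^5  (order 5).
h: a_k = 0, -3, 1, 5/3, 1/6, -1/2, 1/15, -1/105, 1/28, -113/3780, …
ICs: h(0) = 0, h′(0) = -3, h′′(0) = 2, h′′′(0) = 10, h′′′′(0) = 4.

f: a_k = -3, 0, 6, 0, -2, 0, 4/15, 0, -2/105, 0, …
g: a_k = 0, 2, -1, 2/3, -1/2, 2/5, -1/3, 2/7, -1/4, 2/9, …
L₀ := lclm(L_f,L_g); ord L₀ ≤ 2+2.
h=∫h₀ ⇒ L = L₀·Dx.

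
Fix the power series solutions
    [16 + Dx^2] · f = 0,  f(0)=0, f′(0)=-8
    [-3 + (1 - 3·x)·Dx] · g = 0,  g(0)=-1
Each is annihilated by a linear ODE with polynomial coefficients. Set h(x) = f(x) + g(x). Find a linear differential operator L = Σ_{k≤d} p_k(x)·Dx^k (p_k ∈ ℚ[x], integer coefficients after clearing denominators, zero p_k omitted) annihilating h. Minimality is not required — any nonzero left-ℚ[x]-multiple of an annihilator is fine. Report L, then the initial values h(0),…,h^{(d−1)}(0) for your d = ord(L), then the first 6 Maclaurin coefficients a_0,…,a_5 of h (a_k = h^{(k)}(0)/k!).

L = (-1680 + 2304·x - 3456·x^2) + (272 - 1584·x + 3456·x^2 - 3456·x^3)·Dx + (-105 + 144·x - 216·x^2)·Dx^2 + (17 - 99·x + 216·x^2 - 216·x^3)·Dx^3  (order 3).
h: a_k = -1, -11, -9, -17/3, -81, -3901/15, …
ICs: h(0) = -1, h′(0) = -11, h′′(0) = -18.

f: a_k = 0, -8, 0, 64/3, 0, -256/15, …
g: a_k = -1, -3, -9, -27, -81, -243, …
h₀=f+g: left-lcm gives L₀, ord ≤ 3.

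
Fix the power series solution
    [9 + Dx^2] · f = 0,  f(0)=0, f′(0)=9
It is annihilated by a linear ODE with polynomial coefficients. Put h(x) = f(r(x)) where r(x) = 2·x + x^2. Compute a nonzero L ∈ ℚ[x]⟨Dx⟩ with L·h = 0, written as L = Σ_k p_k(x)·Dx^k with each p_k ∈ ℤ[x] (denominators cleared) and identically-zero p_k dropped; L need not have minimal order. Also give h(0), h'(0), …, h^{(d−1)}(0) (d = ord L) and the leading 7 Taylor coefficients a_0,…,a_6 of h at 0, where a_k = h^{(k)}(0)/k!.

L = (36 + 108·x + 108·x^2 + 36·x^3) - Dx + (1 + x)·Dx^2  (order 2).
h: a_k = 0, 18, 9, -108, -162, 567/5, 945/2, …
ICs: h(0) = 0, h′(0) = 18.

f: a_k = 0, 9, 0, -27/2, 0, 243/40, 0, …
Change of var in L_f (x↦r) gives L₀.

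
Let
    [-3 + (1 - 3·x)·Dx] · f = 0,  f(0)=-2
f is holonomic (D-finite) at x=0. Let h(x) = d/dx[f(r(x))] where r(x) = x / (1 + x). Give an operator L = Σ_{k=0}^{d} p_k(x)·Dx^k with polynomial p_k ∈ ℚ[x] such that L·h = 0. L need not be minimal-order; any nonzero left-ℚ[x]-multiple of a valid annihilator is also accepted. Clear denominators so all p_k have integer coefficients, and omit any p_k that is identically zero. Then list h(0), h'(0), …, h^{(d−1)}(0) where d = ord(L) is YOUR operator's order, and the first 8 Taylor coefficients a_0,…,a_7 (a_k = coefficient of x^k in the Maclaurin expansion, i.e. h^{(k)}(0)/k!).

f: a_k = -2, -6, -18, -54, -162, -486, -1458, -4374, …
L₀ from L_f via x↦r, Dx↦r'^{-1}Dx.
Derive L from L₀ (diff closure).
L = 4 + (-1 + 2·x)·Dx  (order 1).
h: a_k = -6, -24, -72, -192, -480, -1152, -2688, -6144, …
ICs: h(0) = -6.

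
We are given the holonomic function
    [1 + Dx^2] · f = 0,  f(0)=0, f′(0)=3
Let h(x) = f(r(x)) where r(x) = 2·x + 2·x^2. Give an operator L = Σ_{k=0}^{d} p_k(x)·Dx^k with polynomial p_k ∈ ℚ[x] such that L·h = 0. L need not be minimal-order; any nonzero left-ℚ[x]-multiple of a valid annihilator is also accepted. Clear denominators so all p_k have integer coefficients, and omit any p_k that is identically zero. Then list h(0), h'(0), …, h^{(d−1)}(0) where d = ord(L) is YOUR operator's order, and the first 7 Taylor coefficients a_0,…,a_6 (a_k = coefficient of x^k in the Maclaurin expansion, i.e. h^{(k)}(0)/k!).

L = (4 + 24·x + 48·x^2 + 32·x^3) - 2·Dx + (1 + 2·x)·Dx^2  (order 2).
h: a_k = 0, 6, 6, -4, -12, -56/5, 0, …
ICs: h(0) = 0, h′(0) = 6.

f: a_k = 0, 3, 0, -1/2, 0, 1/40, 0, …
h₀=f(r): pull back L_f along r ⇒ L₀.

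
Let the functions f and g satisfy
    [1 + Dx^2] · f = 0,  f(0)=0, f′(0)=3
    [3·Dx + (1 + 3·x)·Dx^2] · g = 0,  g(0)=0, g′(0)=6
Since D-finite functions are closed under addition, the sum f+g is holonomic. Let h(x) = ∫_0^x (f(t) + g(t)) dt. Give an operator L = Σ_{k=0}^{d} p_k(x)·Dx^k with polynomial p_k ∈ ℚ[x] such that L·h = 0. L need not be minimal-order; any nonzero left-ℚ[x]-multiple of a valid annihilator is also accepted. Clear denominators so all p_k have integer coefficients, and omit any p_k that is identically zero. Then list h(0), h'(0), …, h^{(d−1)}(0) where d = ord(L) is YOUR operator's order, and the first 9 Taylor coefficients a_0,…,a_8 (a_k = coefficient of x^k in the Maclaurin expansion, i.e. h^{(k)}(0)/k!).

f: a_k = 0, 3, 0, -1/2, 0, 1/40, 0, -1/1680, 0, …
g: a_k = 0, 6, -9, 18, -81/2, 486/5, -243, 4374/7, -6561/4, …
f+g: L₀ = lclm(L_f,L_g), ord ≤ 2+2.
h=∫₀ˣh₀: take L = L₀·Dx.
L = (165 + 18·x + 27·x^2)·Dx^2 + (19 + 63·x + 27·x^2 + 27·x^3)·Dx^3 + (165 + 18·x + 27·x^2)·Dx^4 + (19 + 63·x + 27·x^2 + 27·x^3)·Dx^5  (order 5).
h: a_k = 0, 0, 9/2, -3, 35/8, -81/10, 3889/240, -243/7, 1049759/13440, …
ICs: h(0) = 0, h′(0) = 0, h′′(0) = 9, h′′′(0) = -18, h′′′′(0) = 105.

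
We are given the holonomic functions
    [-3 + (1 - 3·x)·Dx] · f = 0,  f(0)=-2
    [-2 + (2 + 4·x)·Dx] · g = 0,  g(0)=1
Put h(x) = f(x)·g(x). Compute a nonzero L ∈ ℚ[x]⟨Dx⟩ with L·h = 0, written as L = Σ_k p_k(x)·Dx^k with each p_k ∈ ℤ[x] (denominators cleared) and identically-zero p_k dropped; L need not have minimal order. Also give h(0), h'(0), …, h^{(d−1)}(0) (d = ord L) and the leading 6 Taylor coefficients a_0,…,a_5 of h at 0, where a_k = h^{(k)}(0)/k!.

L = (4 + 3·x) + (-1 + x + 6·x^2)·Dx  (order 1).
h: a_k = -2, -8, -23, -70, -835/4, -628, …
ICs: h(0) = -2.

f: a_k = -2, -6, -18, -54, -162, -486, …
g: a_k = 1, 1, -1/2, 1/2, -5/8, 7/8, …
f·g: L₀ = L_f ⊗_s L_g, ord ≤ 1·1.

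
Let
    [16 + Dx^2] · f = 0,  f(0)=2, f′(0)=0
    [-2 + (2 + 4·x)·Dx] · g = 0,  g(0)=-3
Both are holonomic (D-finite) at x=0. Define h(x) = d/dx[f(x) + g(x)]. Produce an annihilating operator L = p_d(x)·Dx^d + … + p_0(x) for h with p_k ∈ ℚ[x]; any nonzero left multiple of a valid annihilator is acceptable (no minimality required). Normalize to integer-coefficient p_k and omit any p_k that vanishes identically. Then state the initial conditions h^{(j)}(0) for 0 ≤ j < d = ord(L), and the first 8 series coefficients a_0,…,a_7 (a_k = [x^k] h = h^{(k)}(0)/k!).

f: a_k = 2, 0, -16, 0, 64/3, 0, -512/45, 0, …
g: a_k = -3, -3, 3/2, -3/2, 15/8, -21/8, 63/16, -99/16, …
h₀=f+g: left-lcm gives L₀, ord ≤ 3.
Derive L from L₀ (diff closure).
L = (-496 - 1024·x - 1024·x^2) + (-304 - 1632·x - 3072·x^2 - 2048·x^3)·Dx + (-31 - 64·x - 64·x^2)·Dx^2 + (-19 - 102·x - 192·x^2 - 128·x^3)·Dx^3  (order 3).
h: a_k = -3, -29, -9/2, 557/6, -105/8, -5357/120, -693/16, 536477/5040, …
ICs: h(0) = -3, h′(0) = -29, h′′(0) = -9.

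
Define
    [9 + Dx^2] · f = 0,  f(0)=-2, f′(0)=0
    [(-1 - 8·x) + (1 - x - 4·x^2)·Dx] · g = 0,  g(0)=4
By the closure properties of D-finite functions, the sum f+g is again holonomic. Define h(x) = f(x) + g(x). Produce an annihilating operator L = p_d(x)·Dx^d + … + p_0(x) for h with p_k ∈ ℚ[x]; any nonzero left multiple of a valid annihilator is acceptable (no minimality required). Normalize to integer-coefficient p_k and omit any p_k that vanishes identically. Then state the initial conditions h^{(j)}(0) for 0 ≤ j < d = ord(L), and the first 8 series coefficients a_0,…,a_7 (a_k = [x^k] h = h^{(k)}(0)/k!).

f: a_k = -2, 0, 9, 0, -27/4, 0, 81/40, 0, …
g: a_k = 4, 4, 20, 36, 116, 260, 724, 1764, …
Sum ⇒ L₀ = lclm(L_f,L_g) in ℚ(x)⟨Dx⟩.
L = (-567 - 4806·x - 3321·x^2 - 9936·x^3 - 6480·x^4 - 10368·x^5) + (171 - 117·x - 441·x^2 + 135·x^3 - 540·x^4 - 3888·x^5 - 5184·x^6)·Dx + (-63 - 534·x - 369·x^2 - 1104·x^3 - 720·x^4 - 1152·x^5)·Dx^2 + (19 - 13·x - 49·x^2 + 15·x^3 - 60·x^4 - 432·x^5 - 576·x^6)·Dx^3  (order 3).
h: a_k = 2, 4, 29, 36, 437/4, 260, 29041/40, 1764, …
ICs: h(0) = 2, h′(0) = 4, h′′(0) = 58.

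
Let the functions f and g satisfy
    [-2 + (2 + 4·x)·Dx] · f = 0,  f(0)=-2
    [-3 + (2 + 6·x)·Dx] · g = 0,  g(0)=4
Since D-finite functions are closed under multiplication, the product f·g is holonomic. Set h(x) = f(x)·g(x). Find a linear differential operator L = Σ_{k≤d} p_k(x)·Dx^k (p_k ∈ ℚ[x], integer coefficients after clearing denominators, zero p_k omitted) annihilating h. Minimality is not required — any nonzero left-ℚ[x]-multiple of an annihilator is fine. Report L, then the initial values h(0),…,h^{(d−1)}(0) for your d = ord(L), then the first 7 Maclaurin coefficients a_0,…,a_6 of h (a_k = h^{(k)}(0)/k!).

f: a_k = -2, -2, 1, -1, 5/4, -7/4, 21/8, …
g: a_k = 4, 6, -9/2, 27/4, -405/32, 1701/64, -15309/256, …
Product ⇒ symmetric product L₀, ord ≤ 1.
L = (-5 - 12·x) + (2 + 10·x + 12·x^2)·Dx  (order 1).
h: a_k = -8, -20, 1, -5/2, 101/16, -515/32, 5301/128, …
ICs: h(0) = -8.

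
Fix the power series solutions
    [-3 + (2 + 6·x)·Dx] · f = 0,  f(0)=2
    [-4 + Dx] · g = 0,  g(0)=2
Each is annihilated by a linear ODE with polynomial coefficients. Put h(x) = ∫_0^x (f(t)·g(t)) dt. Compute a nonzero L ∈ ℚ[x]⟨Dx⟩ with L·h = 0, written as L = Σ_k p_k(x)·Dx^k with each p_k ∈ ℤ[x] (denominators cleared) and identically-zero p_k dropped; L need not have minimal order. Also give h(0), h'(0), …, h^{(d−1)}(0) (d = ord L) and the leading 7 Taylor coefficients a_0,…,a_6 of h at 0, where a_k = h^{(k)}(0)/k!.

f: a_k = 2, 3, -9/4, 27/8, -405/64, 1701/128, -15309/512, …
g: a_k = 2, 8, 16, 64/3, 64/3, 256/15, 512/45, …
Sym-product of L_f,L_g gives L₀ (≤ ord 1).
∫: right-multiply L₀ by Dx.
L = (-11 - 24·x)·Dx + (2 + 6·x)·Dx^2  (order 2).
h: a_k = 0, 4, 11, 103/6, 953/48, 8161/480, 76883/5760, …
ICs: h(0) = 0, h′(0) = 4.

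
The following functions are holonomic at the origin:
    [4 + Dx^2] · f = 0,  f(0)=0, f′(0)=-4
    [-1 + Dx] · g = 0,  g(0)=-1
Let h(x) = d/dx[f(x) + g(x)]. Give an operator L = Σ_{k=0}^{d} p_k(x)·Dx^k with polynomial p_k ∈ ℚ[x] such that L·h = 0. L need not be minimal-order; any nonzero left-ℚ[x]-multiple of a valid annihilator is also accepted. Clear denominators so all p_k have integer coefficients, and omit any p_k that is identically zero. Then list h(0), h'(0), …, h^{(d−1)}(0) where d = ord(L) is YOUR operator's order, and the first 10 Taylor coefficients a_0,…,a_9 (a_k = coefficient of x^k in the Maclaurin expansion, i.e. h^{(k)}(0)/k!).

L = 4 - 4·Dx + Dx^2 - Dx^3  (order 3).
h: a_k = -5, -1, 15/2, -1/6, -65/24, -1/120, 17/48, -1/5040, -205/8064, -1/362880, …
ICs: h(0) = -5, h′(0) = -1, h′′(0) = 15.

f: a_k = 0, -4, 0, 8/3, 0, -8/15, 0, 16/315, 0, -8/2835, …
g: a_k = -1, -1, -1/2, -1/6, -1/24, -1/120, -1/720, -1/5040, -1/40320, -1/362880, …
Weyl lclm of L_f,L_g ⇒ L₀ (ord ≤ 3).
Differentiate: ansatz ord ≤ ord L₀ ⇒ L.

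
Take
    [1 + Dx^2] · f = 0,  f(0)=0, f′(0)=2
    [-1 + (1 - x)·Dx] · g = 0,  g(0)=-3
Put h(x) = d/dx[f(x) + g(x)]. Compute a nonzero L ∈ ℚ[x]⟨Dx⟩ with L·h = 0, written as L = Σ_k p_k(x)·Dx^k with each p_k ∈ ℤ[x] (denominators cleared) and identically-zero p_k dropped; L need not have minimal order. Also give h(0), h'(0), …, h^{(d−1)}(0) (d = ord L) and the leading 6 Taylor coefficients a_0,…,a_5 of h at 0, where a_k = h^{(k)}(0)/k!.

f: a_k = 0, 2, 0, -1/3, 0, 1/60, …
g: a_k = -3, -3, -3, -3, -3, -3, …
Weyl lclm of L_f,L_g ⇒ L₀ (ord ≤ 3).
Derive L from L₀ (diff closure).
L = (26 - 4·x + 2·x^2) + (-7 + 9·x - 3·x^2 + x^3)·Dx + (26 - 4·x + 2·x^2)·Dx^2 + (-7 + 9·x - 3·x^2 + x^3)·Dx^3  (order 3).
h: a_k = -1, -6, -10, -12, -179/12, -18, …
ICs: h(0) = -1, h′(0) = -6, h′′(0) = -20.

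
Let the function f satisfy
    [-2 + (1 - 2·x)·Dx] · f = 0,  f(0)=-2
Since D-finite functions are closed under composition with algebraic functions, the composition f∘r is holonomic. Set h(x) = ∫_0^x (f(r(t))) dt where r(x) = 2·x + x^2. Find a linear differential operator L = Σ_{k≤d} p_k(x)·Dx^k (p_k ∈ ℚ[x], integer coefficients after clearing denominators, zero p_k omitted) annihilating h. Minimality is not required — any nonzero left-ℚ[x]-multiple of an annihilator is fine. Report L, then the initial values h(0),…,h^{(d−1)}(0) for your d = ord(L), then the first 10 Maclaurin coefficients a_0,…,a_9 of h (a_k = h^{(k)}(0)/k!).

L = (4 + 4·x)·Dx + (-1 + 4·x + 2·x^2)·Dx^2  (order 2).
h: a_k = 0, -2, -4, -12, -40, -712/5, -528, -14096/7, -7840, -31008, …
ICs: h(0) = 0, h′(0) = -2.

f: a_k = -2, -4, -8, -16, -32, -64, -128, -256, -512, -1024, …
h₀=f(r): pull back L_f along r ⇒ L₀.
h=∫₀ˣh₀: take L = L₀·Dx.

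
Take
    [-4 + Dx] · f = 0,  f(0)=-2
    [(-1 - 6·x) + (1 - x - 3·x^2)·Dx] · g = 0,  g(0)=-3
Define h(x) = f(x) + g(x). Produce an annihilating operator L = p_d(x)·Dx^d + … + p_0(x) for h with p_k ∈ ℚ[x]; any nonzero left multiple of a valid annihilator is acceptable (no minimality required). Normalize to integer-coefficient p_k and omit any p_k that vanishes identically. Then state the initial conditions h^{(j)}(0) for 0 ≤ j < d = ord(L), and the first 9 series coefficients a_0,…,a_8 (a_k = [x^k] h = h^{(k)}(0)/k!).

f: a_k = -2, -8, -16, -64/3, -64/3, -256/15, -512/45, -2048/315, -1024/315, …
g: a_k = -3, -3, -12, -21, -57, -120, -291, -651, -1524, …
h₀=f+g: left-lcm gives L₀, ord ≤ 2.
L = (16 - 8·x + 360·x^2 + 288·x^3) + (8 - 50·x - 134·x^2 + 96·x^3 + 144·x^4)·Dx + (-3 + 13·x + 11·x^2 - 42·x^3 - 36·x^4)·Dx^2  (order 2).
h: a_k = -5, -11, -28, -127/3, -235/3, -2056/15, -13607/45, -207113/315, -481084/315, …
ICs: h(0) = -5, h′(0) = -11.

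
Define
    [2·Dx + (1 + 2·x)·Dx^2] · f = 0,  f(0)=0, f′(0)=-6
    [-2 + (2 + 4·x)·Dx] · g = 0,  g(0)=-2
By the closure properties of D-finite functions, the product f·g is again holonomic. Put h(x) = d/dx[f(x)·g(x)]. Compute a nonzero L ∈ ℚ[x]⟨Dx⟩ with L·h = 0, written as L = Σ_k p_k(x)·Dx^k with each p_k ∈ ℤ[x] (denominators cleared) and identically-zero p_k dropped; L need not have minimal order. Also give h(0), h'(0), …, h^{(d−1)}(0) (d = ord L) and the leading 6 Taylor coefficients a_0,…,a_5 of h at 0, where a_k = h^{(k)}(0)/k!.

f: a_k = 0, -6, 6, -8, 12, -96/5, …
g: a_k = -2, -2, 1, -1, 5/4, -7/4, …
L₀ := L_f ⊗_s L_g (sym. prod.), ord ≤ 2.
h=h₀': d/dx-closure on L₀ ⇒ L.
L = 1 + (4 + 8·x)·Dx + (1 + 4·x + 4·x^2)·Dx^2  (order 2).
h: a_k = 12, 0, -6, 16, -71/2, 372/5, …
ICs: h(0) = 12, h′(0) = 0.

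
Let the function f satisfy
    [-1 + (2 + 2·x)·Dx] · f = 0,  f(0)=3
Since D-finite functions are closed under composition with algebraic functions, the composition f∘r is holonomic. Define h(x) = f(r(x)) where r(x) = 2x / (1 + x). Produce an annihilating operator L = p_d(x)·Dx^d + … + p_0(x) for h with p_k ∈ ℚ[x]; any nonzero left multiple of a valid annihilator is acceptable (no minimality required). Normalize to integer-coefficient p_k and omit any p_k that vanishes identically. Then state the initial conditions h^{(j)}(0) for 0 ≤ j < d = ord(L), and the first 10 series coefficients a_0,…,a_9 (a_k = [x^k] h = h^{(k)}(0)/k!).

L = -1 + (1 + 4·x + 3·x^2)·Dx  (order 1).
h: a_k = 3, 3, -9/2, 15/2, -111/8, 225/8, -981/16, 2259/16, -43335/128, 107097/128, …
ICs: h(0) = 3.

f: a_k = 3, 3/2, -3/8, 3/16, -15/128, 21/256, -63/1024, 99/2048, -1287/32768, 2145/65536, …
Change of var in L_f (x↦r) gives L₀.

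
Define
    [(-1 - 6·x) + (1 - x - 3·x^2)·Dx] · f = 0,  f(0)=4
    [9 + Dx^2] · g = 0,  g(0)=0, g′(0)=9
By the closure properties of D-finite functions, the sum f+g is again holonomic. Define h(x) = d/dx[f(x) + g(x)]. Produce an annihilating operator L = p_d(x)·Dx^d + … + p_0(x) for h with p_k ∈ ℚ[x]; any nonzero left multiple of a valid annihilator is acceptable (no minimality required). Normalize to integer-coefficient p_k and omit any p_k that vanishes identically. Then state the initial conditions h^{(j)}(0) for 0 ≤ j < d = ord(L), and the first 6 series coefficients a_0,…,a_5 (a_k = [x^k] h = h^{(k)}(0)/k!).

L = (1584 + 7614·x + 25326·x^2 + 15390·x^3 + 26730·x^4 + 13122·x^5 + 13122·x^6) + (-153 - 819·x + 918·x^2 + 2133·x^3 + 1620·x^4 + 3645·x^5 + 5103·x^6 + 4374·x^7)·Dx + (176 + 846·x + 2814·x^2 + 1710·x^3 + 2970·x^4 + 1458·x^5 + 1458·x^6)·Dx^2 + (-17 - 91·x + 102·x^2 + 237·x^3 + 180·x^4 + 405·x^5 + 567·x^6 + 486·x^7)·Dx^3  (order 3).
h: a_k = 13, 32, 87/2, 304, 6643/8, 2328, …
ICs: h(0) = 13, h′(0) = 32, h′′(0) = 87.

f: a_k = 4, 4, 16, 28, 76, 160, …
g: a_k = 0, 9, 0, -27/2, 0, 243/40, …
f+g: L₀ = lclm(L_f,L_g), ord ≤ 1+2.
Differentiate: ansatz ord ≤ ord L₀ ⇒ L.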